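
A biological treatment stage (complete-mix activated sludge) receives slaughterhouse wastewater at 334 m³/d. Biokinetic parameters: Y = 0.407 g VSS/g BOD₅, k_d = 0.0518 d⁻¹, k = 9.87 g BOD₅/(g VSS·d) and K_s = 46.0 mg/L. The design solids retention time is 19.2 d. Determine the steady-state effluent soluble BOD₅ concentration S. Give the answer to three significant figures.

S ≈ 1.22 mg/L

Effluent substrate depends only on kinetics and SRT: S = K_s(1 + k_d θ_c) / [θ_c(Yk − k_d) − 1] = 46.0 × (1 + 0.0518 × 19.2) / [19.2 × (0.407 × 9.87 − 0.0518) − 1] = 91.75 / 75.13 = 1.221 mg/L.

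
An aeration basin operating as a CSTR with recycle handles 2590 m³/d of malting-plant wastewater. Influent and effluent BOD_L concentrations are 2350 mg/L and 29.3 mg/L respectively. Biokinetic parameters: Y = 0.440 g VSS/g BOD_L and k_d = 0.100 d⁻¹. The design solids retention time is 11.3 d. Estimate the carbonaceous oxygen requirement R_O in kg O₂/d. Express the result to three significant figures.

The observed yield is Y_obs = Y/(1 + k_d·θ_c) = 0.440 / (1 + 0.100 × 11.3) = 0.440 / 2.130 = 0.2066 g VSS per g BOD_L removed.
ΔS = 2350 − 29.3 = 2321 mg/L, so the substrate removal rate is 2590 × 2321/1000 = 6011 kg BOD_L/d.
Net sludge production P_X = 0.2066 × 6011 = 1242 kg VSS/d.
Carbonaceous O₂ demand = substrate oxidised − cell-mass equivalent = 6011 − 1.42 × 1242 = 4247 kg O₂/d.

R_O ≈ 4250 kg O₂/d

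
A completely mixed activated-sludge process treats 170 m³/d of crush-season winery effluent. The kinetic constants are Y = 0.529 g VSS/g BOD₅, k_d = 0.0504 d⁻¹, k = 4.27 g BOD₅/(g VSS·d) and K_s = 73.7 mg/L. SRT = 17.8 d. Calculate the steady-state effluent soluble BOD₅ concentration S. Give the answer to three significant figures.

S ≈ 3.65 mg/L

For a completely mixed reactor with recycle the Lawrence–McCarty relation gives S = K_s·(1 + k_d·θ_c) / [θ_c·(Y·k − k_d) − 1] = 73.7 × (1 + 0.0504 × 17.8) / [17.8 × (0.529 × 4.27 − 0.0504) − 1] = 139.8 / 38.31 = 3.650 mg/L.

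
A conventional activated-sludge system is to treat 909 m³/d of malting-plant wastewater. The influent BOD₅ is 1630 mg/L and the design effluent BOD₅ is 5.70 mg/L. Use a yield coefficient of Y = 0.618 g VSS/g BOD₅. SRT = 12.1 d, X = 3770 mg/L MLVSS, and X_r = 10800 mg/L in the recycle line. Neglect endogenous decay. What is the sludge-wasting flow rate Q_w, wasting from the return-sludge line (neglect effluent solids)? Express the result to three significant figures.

Biomass mass balance (decay neglected): V·X = Y·Q·(S₀ − S)·θ_c, so V = 0.618 × 909 × (1630 − 5.70) × 12.1 / 3770 = 2929 m³.
Wasting from the return line (neglecting effluent solids): Q_w = V·X / (θ_c·X_r) = 2929 × 3770 / (12.1 × 10800) = 84.49 m³/d.

Q_w ≈ 84.5 m³/d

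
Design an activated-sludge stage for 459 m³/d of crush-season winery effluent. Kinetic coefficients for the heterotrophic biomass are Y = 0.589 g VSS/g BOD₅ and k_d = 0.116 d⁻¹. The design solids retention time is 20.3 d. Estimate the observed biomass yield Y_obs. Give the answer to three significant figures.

Y_obs ≈ 0.176 g VSS/g BOD₅

The observed yield is Y_obs = Y/(1 + k_d·θ_c) = 0.589 / (1 + 0.116 × 20.3) = 0.589 / 3.355 = 0.1756 g VSS per g BOD₅ removed.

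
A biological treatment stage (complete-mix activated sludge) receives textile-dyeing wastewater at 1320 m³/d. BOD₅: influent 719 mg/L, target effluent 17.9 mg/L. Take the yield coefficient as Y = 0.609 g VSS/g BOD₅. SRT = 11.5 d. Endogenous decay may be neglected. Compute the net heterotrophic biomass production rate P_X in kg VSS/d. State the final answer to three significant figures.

P_X ≈ 564 kg VSS/d

Since k_d ≈ 0, Y_obs = Y = 0.609 g VSS/g BOD₅.
Q·(S₀ − S) = 1320 × (719 − 17.9) × 10⁻³ = 925.5 kg/d removed.
Net biomass production P_X = Y_obs × Q·(S₀ − S) = 0.6090 × 925.5 = 563.6 kg VSS/d.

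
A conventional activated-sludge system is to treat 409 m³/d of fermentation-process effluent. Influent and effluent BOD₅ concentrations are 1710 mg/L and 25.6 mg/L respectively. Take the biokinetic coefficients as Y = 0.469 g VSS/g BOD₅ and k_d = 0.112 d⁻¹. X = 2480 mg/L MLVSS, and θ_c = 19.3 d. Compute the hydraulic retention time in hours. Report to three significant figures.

From the SRT design equation V = Y Q (S₀−S) θ_c / [X (1 + k_d θ_c)] = 0.469 × 409 × (1710 − 25.6) × 19.3 / [2480 × (1 + 0.112 × 19.3)] = 6.24×10^6 / 7841 = 795.3 m³.
Hydraulic retention time τ = V/Q = 795.3 / 409 = 1.945 d = 46.67 h.

τ ≈ 46.7 h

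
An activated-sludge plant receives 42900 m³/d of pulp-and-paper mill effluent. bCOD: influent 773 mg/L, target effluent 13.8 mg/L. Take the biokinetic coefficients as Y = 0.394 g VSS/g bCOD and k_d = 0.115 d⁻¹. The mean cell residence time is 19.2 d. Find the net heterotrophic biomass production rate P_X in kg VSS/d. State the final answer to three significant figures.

Observed yield with endogenous decay: Y_obs = Y / (1 + k_d·θ_c) = 0.394 / (1 + 0.115 × 19.2) = 0.394 / 3.208 = 0.1228 g VSS/g bCOD.
Q·(S₀ − S) = 42900 × (773 − 13.8) × 10⁻³ = 32570 kg/d removed.
Net biomass production P_X = Y_obs × Q·(S₀ − S) = 0.1228 × 32570 = 4000 kg VSS/d.

P_X ≈ 4000 kg VSS/d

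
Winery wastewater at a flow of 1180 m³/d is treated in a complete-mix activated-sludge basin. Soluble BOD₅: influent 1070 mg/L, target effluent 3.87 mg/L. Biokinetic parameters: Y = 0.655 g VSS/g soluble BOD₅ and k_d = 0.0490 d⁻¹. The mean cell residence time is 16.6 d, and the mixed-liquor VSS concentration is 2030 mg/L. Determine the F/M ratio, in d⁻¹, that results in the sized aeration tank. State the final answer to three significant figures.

From the SRT design equation V = Y Q (S₀−S) θ_c / [X (1 + k_d θ_c)] = 0.655 × 1180 × (1070 − 3.87) × 16.6 / [2030 × (1 + 0.0490 × 16.6)] = 1.37×10^7 / 3681 = 3716 m³.
Food-to-microorganism ratio F/M = Q S₀ / (V X) = 1180 × 1070 / (3716 × 2030) = 0.1674 d⁻¹.

F/M ≈ 0.167 d⁻¹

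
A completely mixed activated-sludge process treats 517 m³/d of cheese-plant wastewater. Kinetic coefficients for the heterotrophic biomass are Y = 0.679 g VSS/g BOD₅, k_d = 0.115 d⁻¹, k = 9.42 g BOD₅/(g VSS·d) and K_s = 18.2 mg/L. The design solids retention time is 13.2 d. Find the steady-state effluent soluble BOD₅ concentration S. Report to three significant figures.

Effluent substrate depends only on kinetics and SRT: S = K_s(1 + k_d θ_c) / [θ_c(Yk − k_d) − 1] = 18.2 × (1 + 0.115 × 13.2) / [13.2 × (0.679 × 9.42 − 0.115) − 1] = 45.83 / 81.91 = 0.5595 mg/L.

S ≈ 0.559 mg/L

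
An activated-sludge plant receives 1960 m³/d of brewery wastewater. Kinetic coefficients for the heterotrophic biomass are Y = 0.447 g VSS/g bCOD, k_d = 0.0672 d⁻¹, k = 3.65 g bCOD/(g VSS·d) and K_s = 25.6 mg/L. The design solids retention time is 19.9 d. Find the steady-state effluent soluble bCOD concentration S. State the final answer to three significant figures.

From the Monod/SRT balance for a CMAS, S = K_s·(1+k_d θ_c)/[θ_c·(Y k − k_d) − 1] = 25.6 × (1 + 0.0672 × 19.9) / [19.9 × (0.447 × 3.65 − 0.0672) − 1] = 59.83 / 30.13 = 1.986 mg/L.

S ≈ 1.99 mg/L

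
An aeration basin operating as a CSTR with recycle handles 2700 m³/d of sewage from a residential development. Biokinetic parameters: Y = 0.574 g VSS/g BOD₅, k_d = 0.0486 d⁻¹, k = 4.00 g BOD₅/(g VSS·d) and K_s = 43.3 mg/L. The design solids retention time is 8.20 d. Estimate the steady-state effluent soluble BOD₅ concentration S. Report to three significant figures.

Effluent substrate depends only on kinetics and SRT: S = K_s(1 + k_d θ_c) / [θ_c(Yk − k_d) − 1] = 43.3 × (1 + 0.0486 × 8.20) / [8.20 × (0.574 × 4.00 − 0.0486) − 1] = 60.56 / 17.43 = 3.474 mg/L.

S ≈ 3.47 mg/L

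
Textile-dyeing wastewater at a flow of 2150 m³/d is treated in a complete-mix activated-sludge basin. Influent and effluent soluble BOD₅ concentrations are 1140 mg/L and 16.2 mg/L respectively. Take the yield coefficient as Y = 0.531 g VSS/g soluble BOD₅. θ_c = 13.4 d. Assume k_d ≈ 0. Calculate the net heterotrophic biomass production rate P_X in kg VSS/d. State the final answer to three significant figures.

P_X ≈ 1280 kg VSS/d

With endogenous decay neglected, the observed yield equals the true yield: Y_obs = Y = 0.531 g VSS/g soluble BOD₅.
Mass of soluble BOD₅ removed per day: Q(S₀ − S) = 2150 × 1124 g/m³ = 2416 kg/d.
Biomass produced: P_X = Y_obs·Q·ΔS = 0.5310 × 2416 ≈ 1283 kg VSS/d.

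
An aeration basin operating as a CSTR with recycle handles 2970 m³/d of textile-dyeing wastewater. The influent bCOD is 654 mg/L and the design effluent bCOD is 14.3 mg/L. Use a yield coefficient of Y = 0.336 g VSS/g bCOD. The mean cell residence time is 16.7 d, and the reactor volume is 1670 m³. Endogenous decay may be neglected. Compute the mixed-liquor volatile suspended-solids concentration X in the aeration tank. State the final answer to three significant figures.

From V·X = Y·Q·(S₀ − S)·θ_c (decay neglected): X = 0.336 × 2970 × (654 − 14.3) × 16.7 / 1670 = 6384 mg/L.

X ≈ 6380 mg/L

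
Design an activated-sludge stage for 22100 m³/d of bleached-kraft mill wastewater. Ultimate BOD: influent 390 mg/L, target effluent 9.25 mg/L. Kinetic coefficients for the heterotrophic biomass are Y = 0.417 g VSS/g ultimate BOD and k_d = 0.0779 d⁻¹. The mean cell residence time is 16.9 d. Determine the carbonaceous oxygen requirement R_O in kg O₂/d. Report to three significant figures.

Observed yield with endogenous decay: Y_obs = Y / (1 + k_d·θ_c) = 0.417 / (1 + 0.0779 × 16.9) = 0.417 / 2.317 = 0.1800 g VSS/g ultimate BOD.
Substrate removed = Q·(S₀ − S) = 22100 m³/d × (390 − 9.25) g/m³ = 8.41×10^6 g/d = 8415 kg/d.
Biomass synthesised: P_X = Y_obs × 8415 = 1515 kg VSS/d.
Carbonaceous O₂ demand = substrate oxidised − cell-mass equivalent = 8415 − 1.42 × 1515 = 6264 kg O₂/d.

R_O ≈ 6260 kg O₂/d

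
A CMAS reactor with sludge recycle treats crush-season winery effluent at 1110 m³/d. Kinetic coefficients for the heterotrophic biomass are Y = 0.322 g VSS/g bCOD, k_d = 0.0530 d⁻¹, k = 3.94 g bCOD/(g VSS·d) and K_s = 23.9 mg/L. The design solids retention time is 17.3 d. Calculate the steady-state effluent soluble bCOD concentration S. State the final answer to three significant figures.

S ≈ 2.29 mg/L

From the Monod/SRT balance for a CMAS, S = K_s·(1+k_d θ_c)/[θ_c·(Y k − k_d) − 1] = 23.9 × (1 + 0.0530 × 17.3) / [17.3 × (0.322 × 3.94 − 0.0530) − 1] = 45.81 / 20.03 = 2.287 mg/L.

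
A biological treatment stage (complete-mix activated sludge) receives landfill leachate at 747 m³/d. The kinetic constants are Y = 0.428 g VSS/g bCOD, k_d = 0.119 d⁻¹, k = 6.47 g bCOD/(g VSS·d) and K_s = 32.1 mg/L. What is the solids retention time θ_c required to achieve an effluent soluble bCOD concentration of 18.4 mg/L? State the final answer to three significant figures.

From 1/θ_c = Y·k·S/(K_s + S) − k_d: Y·k·S/(K_s+S) = 0.428 × 6.47 × 18.4 / (32.1 + 18.4) = 1.009 d⁻¹.
1/θ_c = 1.009 − 0.119 = 0.8900 d⁻¹, so θ_c = 1.124 d.

θ_c ≈ 1.12 d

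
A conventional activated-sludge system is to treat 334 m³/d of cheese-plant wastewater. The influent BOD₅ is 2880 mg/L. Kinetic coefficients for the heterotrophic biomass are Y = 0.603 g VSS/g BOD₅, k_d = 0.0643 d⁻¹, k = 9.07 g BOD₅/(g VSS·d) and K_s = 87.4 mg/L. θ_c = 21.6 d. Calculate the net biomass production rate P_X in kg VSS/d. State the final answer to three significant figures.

P_X ≈ 243 kg VSS/d

From the Monod/SRT balance for a CMAS, S = K_s·(1+k_d θ_c)/[θ_c·(Y k − k_d) − 1] = 87.4 × (1 + 0.0643 × 21.6) / [21.6 × (0.603 × 9.07 − 0.0643) − 1] = 208.8 / 115.7 = 1.804 mg/L.
Correct the yield for decay: Y_obs = Y/(1 + k_d θ_c) = 0.603 / (1 + 0.0643 × 21.6) = 0.603 / 2.389 = 0.2524.
Mass of BOD₅ removed per day: Q(S₀ − S) = 334 × 2878 g/m³ = 961.3 kg/d.
Net biomass production P_X = Y_obs × Q·(S₀ − S) = 0.2524 × 961.3 = 242.7 kg VSS/d.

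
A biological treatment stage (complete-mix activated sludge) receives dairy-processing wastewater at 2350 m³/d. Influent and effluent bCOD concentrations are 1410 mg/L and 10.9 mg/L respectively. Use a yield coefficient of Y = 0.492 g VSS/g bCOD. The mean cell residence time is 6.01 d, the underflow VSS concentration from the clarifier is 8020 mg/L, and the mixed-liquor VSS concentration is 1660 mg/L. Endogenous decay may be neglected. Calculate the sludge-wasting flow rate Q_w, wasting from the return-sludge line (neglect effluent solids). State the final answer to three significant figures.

Biomass mass balance (decay neglected): V·X = Y·Q·(S₀ − S)·θ_c, so V = 0.492 × 2350 × (1410 − 10.9) × 6.01 / 1660 = 5857 m³.
Q_w = (V·X)/(θ_c X_r) = 5857 × 1660 / (6.01 × 8020) = 201.7 m³/d.

Q_w ≈ 202 m³/d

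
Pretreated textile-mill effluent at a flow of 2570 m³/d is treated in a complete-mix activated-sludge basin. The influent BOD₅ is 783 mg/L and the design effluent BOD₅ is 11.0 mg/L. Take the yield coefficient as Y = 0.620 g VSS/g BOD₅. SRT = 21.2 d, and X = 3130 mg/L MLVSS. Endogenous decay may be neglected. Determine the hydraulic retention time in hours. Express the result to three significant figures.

τ ≈ 77.8 h

V·X = Y·Q·ΔS·θ_c gives V = 0.620 × 2570 × (783 − 11.0) × 21.2 / 3130 = 8332 m³.
HRT = V/Q = 8332 m³ / 2570 m³·d⁻¹ = 3.242 d × 24 = 77.81 h.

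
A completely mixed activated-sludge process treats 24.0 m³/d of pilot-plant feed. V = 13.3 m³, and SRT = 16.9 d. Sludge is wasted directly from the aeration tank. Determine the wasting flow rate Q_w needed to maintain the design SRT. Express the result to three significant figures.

With mixed-liquor wasting, θ_c = V/Q_w, so Q_w = V/θ_c = 13.30/16.9 = 0.7870 m³/d.

Q_w ≈ 0.787 m³/d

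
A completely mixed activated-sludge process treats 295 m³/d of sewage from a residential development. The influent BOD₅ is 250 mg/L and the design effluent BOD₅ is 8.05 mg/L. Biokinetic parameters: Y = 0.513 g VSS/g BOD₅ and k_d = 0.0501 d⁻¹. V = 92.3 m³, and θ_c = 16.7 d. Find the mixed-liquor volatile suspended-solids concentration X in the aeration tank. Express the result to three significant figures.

X ≈ 3610 mg/L

From V·X·(1 + k_d·θ_c) = Y·Q·(S₀ − S)·θ_c: X = 0.513 × 295 × (250 − 8.05) × 16.7 / [92.3 × (1 + 0.0501 × 16.7)] = 3607 mg/L.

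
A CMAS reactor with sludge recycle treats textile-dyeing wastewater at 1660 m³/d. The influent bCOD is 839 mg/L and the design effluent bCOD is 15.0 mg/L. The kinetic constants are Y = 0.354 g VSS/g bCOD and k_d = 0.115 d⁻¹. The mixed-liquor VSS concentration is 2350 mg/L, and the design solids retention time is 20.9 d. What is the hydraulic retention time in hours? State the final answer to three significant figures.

From the SRT design equation V = Y Q (S₀−S) θ_c / [X (1 + k_d θ_c)] = 0.354 × 1660 × (839 − 15.0) × 20.9 / [2350 × (1 + 0.115 × 20.9)] = 1.01×10^7 / 7998 = 1265 m³.
τ = V/Q = 1265/1660 = 0.7622 d, or 18.29 h.

τ ≈ 18.3 h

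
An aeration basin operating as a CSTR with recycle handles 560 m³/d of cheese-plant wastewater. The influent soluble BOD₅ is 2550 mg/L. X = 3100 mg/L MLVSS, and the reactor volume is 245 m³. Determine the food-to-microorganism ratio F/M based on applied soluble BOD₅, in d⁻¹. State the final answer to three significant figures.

F/M ≈ 1.88 d⁻¹

F/M = applied load / biomass = Q·S₀/(V·X) = 560 × 2550 / (245.0 × 3100) = 1.880 d⁻¹.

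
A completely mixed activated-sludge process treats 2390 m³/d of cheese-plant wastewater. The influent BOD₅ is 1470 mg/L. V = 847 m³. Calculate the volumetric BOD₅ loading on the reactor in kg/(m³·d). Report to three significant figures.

L_v ≈ 4.15 kg BOD₅/(m³·d)

Volumetric loading L_v = Q·S₀ / V = 2390 × 1470 g/m³ / 847.0 m³ = 4148 g/(m³·d) = 4.148 kg BOD₅/(m³·d).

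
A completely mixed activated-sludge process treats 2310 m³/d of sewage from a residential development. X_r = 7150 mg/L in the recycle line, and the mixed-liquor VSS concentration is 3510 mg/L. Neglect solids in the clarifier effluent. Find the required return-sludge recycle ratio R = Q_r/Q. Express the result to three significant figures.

R ≈ 0.964

R = Q_r/Q = X/(X_r − X) = 3510 / (7150 − 3510) = 0.9643.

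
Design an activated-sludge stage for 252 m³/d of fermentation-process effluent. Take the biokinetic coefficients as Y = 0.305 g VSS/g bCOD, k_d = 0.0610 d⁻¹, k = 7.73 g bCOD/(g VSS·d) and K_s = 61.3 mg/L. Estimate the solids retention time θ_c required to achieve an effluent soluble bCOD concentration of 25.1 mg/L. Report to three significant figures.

θ_c ≈ 1.60 d

Specific growth rate at S = 25.1 mg/L: μ = YkS/(K_s+S) = 0.305·7.73·25.1/(61.3+25.1) = 0.6849 d⁻¹.
θ_c = 1/(μ − k_d) = 1/(0.6849 − 0.0610) = 1/0.6239 = 1.603 d.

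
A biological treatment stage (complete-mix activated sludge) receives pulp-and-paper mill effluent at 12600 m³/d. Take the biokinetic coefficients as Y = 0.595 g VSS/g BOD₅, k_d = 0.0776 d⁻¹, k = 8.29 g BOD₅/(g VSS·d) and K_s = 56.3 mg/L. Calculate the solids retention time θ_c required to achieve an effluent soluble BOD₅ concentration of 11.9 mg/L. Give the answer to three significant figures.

At the target effluent, Y k S/(K_s+S) = 0.595×8.29×11.9/68.20 = 0.8607 d⁻¹.
1/θ_c = 0.8607 − 0.0776 = 0.7831 d⁻¹, so θ_c = 1.277 d.

θ_c ≈ 1.28 d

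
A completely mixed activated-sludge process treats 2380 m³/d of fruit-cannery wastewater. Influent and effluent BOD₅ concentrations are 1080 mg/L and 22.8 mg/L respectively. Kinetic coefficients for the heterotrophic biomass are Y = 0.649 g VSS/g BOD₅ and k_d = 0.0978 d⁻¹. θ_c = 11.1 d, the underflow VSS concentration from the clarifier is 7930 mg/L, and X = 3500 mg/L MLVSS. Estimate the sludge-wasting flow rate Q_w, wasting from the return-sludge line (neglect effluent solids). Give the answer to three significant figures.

Q_w ≈ 98.7 m³/d

From the SRT design equation V = Y Q (S₀−S) θ_c / [X (1 + k_d θ_c)] = 0.649 × 2380 × (1080 − 22.8) × 11.1 / [3500 × (1 + 0.0978 × 11.1)] = 1.81×10^7 / 7300 = 2483 m³.
θ_c = V·X/(Q_w·X_r) when wasting from the recycle, so Q_w = V·X/(θ_c·X_r) = 2483 × 3500 / (11.1 × 7930) = 98.74 m³/d.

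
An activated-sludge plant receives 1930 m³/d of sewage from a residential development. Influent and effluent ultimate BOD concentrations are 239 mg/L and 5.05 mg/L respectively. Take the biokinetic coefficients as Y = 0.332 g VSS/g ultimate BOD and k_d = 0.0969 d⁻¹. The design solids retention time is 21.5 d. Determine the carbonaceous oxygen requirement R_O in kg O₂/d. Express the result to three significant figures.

Correct the yield for decay: Y_obs = Y/(1 + k_d θ_c) = 0.332 / (1 + 0.0969 × 21.5) = 0.332 / 3.083 = 0.1077.
Q·(S₀ − S) = 1930 × (239 − 5.05) × 10⁻³ = 451.5 kg/d removed.
P_X = Y_obs·Q·(S₀ − S) = 0.1077 × 451.5 = 48.62 kg VSS/d.
Carbonaceous O₂ demand = substrate oxidised − cell-mass equivalent = 451.5 − 1.42 × 48.62 = 382.5 kg O₂/d.

R_O ≈ 382 kg O₂/d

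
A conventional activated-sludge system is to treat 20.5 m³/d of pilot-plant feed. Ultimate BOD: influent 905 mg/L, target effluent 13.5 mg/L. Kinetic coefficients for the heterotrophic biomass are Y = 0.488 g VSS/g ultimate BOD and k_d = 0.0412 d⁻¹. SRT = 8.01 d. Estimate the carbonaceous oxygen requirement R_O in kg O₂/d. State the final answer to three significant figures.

R_O ≈ 8.75 kg O₂/d

Observed yield with endogenous decay: Y_obs = Y / (1 + k_d·θ_c) = 0.488 / (1 + 0.0412 × 8.01) = 0.488 / 1.330 = 0.3669 g VSS/g ultimate BOD.
Mass of ultimate BOD removed per day: Q(S₀ − S) = 20.5 × 891.5 g/m³ = 18.28 kg/d.
P_X = Y_obs·Q·(S₀ − S) = 0.3669 × 18.28 = 6.706 kg VSS/d.
R_O = Q·ΔS − 1.42 P_X = 18.28 − 9.522 = 8.754 kg O₂/d.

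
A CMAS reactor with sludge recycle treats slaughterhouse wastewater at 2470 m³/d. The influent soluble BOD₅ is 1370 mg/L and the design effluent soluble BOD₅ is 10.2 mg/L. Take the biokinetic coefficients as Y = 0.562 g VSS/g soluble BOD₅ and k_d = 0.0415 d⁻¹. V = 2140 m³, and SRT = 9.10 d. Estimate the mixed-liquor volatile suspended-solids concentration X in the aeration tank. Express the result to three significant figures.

X ≈ 5830 mg/L

From V·X·(1 + k_d·θ_c) = Y·Q·(S₀ − S)·θ_c: X = 0.562 × 2470 × (1370 − 10.2) × 9.10 / [2140 × (1 + 0.0415 × 9.10)] = 5826 mg/L.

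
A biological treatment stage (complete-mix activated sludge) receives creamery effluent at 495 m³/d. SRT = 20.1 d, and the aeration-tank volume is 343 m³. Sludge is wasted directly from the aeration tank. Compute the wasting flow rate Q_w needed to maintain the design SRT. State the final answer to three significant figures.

With mixed-liquor wasting, θ_c = V/Q_w, so Q_w = V/θ_c = 343.0/20.1 = 17.06 m³/d.

Q_w ≈ 17.1 m³/d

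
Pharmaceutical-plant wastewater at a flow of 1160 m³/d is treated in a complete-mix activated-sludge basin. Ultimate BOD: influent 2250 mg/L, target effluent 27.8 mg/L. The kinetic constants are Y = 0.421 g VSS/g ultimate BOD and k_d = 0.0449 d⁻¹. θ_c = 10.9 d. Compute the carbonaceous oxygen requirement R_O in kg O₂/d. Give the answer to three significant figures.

R_O ≈ 1540 kg O₂/d

Observed yield with endogenous decay: Y_obs = Y / (1 + k_d·θ_c) = 0.421 / (1 + 0.0449 × 10.9) = 0.421 / 1.489 = 0.2827 g VSS/g ultimate BOD.
Q·(S₀ − S) = 1160 × (2250 − 27.8) × 10⁻³ = 2578 kg/d removed.
P_X = Y_obs·Q·(S₀ − S) = 0.2827 × 2578 = 728.6 kg VSS/d.
R_O = Q·ΔS − 1.42 P_X = 2578 − 1035 = 1543 kg O₂/d.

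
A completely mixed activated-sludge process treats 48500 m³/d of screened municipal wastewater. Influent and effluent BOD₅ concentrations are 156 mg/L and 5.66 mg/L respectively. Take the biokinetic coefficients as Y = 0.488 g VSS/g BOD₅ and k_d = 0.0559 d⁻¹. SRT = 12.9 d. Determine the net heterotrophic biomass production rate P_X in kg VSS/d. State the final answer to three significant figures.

The observed yield is Y_obs = Y/(1 + k_d·θ_c) = 0.488 / (1 + 0.0559 × 12.9) = 0.488 / 1.721 = 0.2835 g VSS per g BOD₅ removed.
Q·(S₀ − S) = 48500 × (156 − 5.66) × 10⁻³ = 7291 kg/d removed.
Net biomass production P_X = Y_obs × Q·(S₀ − S) = 0.2835 × 7291 = 2067 kg VSS/d.

P_X ≈ 2070 kg VSS/d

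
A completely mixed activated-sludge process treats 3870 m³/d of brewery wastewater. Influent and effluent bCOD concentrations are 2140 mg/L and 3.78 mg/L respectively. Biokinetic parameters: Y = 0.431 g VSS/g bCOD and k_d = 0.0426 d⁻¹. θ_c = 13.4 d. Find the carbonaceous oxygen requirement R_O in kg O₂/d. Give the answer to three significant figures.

Correct the yield for decay: Y_obs = Y/(1 + k_d θ_c) = 0.431 / (1 + 0.0426 × 13.4) = 0.431 / 1.571 = 0.2744.
Substrate removed = Q·(S₀ − S) = 3870 m³/d × (2140 − 3.78) g/m³ = 8.27×10^6 g/d = 8267 kg/d.
Net sludge production P_X = 0.2744 × 8267 = 2268 kg VSS/d.
R_O = Q·ΔS − 1.42 P_X = 8267 − 3221 = 5046 kg O₂/d.

R_O ≈ 5050 kg O₂/d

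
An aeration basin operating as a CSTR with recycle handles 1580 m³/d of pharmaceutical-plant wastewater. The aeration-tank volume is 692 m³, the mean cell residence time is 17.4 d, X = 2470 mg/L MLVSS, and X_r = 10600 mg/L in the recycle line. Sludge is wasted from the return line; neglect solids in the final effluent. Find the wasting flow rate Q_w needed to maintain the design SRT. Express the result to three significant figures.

Wasting from the return line (neglecting effluent solids): Q_w = V·X / (θ_c·X_r) = 692.0 × 2470 / (17.4 × 10600) = 9.267 m³/d.

Q_w ≈ 9.27 m³/d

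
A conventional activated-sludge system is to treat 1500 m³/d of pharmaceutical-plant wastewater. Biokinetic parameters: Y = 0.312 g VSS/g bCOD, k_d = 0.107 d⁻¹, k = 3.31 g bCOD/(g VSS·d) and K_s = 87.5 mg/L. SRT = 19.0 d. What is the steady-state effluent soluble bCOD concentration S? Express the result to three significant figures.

From the Monod/SRT balance for a CMAS, S = K_s·(1+k_d θ_c)/[θ_c·(Y k − k_d) − 1] = 87.5 × (1 + 0.107 × 19.0) / [19.0 × (0.312 × 3.31 − 0.107) − 1] = 265.4 / 16.59 = 16.00 mg/L.

S ≈ 16.0 mg/L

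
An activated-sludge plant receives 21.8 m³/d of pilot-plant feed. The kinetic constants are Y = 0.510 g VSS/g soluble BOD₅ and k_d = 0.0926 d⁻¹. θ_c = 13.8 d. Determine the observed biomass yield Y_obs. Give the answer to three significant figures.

Y_obs ≈ 0.224 g VSS/g soluble BOD₅

Observed yield with endogenous decay: Y_obs = Y / (1 + k_d·θ_c) = 0.510 / (1 + 0.0926 × 13.8) = 0.510 / 2.278 = 0.2239 g VSS/g soluble BOD₅.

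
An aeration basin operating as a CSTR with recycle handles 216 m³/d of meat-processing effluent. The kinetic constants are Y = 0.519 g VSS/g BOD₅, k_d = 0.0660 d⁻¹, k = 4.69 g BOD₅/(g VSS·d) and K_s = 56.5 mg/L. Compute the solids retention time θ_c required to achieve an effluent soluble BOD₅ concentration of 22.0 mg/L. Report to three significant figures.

Specific growth rate at S = 22.0 mg/L: μ = YkS/(K_s+S) = 0.519·4.69·22.0/(56.5+22.0) = 0.6822 d⁻¹.
θ_c = 1/(μ − k_d) = 1/(0.6822 − 0.0660) = 1/0.6162 = 1.623 d.

θ_c ≈ 1.62 d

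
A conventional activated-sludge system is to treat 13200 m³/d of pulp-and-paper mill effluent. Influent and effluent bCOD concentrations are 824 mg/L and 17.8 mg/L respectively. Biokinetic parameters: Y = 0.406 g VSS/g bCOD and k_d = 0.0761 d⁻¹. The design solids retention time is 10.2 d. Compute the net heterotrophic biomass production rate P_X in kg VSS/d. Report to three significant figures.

Y_obs = Y / (1 + k_d θ_c) = 0.406 / (1 + 0.0761 × 10.2) = 0.406 / 1.776 = 0.2286.
Q·(S₀ − S) = 13200 × (824 − 17.8) × 10⁻³ = 10642 kg/d removed.
So the net sludge growth is P_X = 0.2286 × 10642 = 2432 kg VSS/d.

P_X ≈ 2430 kg VSS/d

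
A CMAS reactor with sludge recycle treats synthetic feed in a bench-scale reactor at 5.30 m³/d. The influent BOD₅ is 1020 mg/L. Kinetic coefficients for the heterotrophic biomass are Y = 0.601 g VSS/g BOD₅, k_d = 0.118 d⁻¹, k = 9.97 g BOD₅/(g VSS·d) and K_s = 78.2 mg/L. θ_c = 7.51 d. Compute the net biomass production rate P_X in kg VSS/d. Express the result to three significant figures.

P_X ≈ 1.72 kg VSS/d

For a completely mixed reactor with recycle the Lawrence–McCarty relation gives S = K_s·(1 + k_d·θ_c) / [θ_c·(Y·k − k_d) − 1] = 78.2 × (1 + 0.118 × 7.51) / [7.51 × (0.601 × 9.97 − 0.118) − 1] = 147.5 / 43.11 = 3.421 mg/L.
Observed yield with endogenous decay: Y_obs = Y / (1 + k_d·θ_c) = 0.601 / (1 + 0.118 × 7.51) = 0.601 / 1.886 = 0.3186 g VSS/g BOD₅.
Substrate removed = Q·(S₀ − S) = 5.30 m³/d × (1020 − 3.42) g/m³ = 5.39×10^3 g/d = 5.388 kg/d.
Net biomass production P_X = Y_obs × Q·(S₀ − S) = 0.3186 × 5.388 = 1.717 kg VSS/d.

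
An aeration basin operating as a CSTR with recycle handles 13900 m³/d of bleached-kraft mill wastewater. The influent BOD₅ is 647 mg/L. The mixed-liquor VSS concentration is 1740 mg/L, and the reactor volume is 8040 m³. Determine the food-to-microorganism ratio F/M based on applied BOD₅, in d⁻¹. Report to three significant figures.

F/M ≈ 0.643 d⁻¹

Food-to-microorganism ratio F/M = Q S₀ / (V X) = 13900 × 647 / (8040 × 1740) = 0.6429 d⁻¹.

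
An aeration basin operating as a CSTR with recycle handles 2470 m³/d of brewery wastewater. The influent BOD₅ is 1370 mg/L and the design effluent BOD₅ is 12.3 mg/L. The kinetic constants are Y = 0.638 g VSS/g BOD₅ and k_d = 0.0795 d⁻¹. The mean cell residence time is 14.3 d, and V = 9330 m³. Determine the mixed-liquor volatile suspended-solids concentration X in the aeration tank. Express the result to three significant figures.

Solving the biomass balance for X: X = Y Q (S₀−S) θ_c / [V (1+k_d θ_c)] = 0.638 × 2470 × (1370 − 12.3) × 14.3 / [9330 × (1 + 0.0795 × 14.3)] = 1535 mg/L.

X ≈ 1530 mg/L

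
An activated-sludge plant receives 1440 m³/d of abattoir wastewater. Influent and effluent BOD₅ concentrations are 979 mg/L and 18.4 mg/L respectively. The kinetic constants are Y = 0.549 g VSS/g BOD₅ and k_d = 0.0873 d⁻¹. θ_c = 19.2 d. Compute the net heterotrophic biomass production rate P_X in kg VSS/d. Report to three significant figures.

Y_obs = Y / (1 + k_d θ_c) = 0.549 / (1 + 0.0873 × 19.2) = 0.549 / 2.676 = 0.2051.
Substrate removed = Q·(S₀ − S) = 1440 m³/d × (979 − 18.4) g/m³ = 1.38×10^6 g/d = 1383 kg/d.
Net biomass production P_X = Y_obs × Q·(S₀ − S) = 0.2051 × 1383 = 283.8 kg VSS/d.

P_X ≈ 284 kg VSS/d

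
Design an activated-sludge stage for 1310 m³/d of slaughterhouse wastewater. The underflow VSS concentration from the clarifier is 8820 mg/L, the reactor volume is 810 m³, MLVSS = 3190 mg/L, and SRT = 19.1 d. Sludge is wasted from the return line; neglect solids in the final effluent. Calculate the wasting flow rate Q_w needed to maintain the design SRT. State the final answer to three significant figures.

Q_w ≈ 15.3 m³/d

Wasting from the return line (neglecting effluent solids): Q_w = V·X / (θ_c·X_r) = 810.0 × 3190 / (19.1 × 8820) = 15.34 m³/d.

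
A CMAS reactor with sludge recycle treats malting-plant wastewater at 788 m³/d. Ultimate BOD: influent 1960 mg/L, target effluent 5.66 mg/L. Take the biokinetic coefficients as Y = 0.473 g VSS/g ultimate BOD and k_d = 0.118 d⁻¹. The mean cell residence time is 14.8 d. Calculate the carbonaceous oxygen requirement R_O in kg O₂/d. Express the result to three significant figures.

R_O ≈ 1160 kg O₂/d

Observed yield with endogenous decay: Y_obs = Y / (1 + k_d·θ_c) = 0.473 / (1 + 0.118 × 14.8) = 0.473 / 2.746 = 0.1722 g VSS/g ultimate BOD.
Q·(S₀ − S) = 788 × (1960 − 5.66) × 10⁻³ = 1540 kg/d removed.
Biomass synthesised: P_X = Y_obs × 1540 = 265.2 kg VSS/d.
R_O = Q·ΔS − 1.42 P_X = 1540 − 376.6 = 1163 kg O₂/d.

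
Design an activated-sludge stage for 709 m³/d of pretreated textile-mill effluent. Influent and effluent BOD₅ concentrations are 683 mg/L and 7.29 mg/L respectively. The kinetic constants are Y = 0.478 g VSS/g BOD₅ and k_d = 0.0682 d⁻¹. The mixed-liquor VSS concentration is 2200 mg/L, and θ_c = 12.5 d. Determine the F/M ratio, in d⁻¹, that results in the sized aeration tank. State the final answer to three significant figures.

Rearranging the biomass balance for a CMAS with decay, V = Y·Q·ΔS·θ_c / [X·(1+k_d θ_c)] = 0.478 × 709 × (683 − 7.29) × 12.5 / [2200 × (1 + 0.0682 × 12.5)] = 2.86×10^6 / 4076 = 702.4 m³.
F/M = applied load / biomass = Q·S₀/(V·X) = 709 × 683 / (702.4 × 2200) = 0.3134 d⁻¹.

F/M ≈ 0.313 d⁻¹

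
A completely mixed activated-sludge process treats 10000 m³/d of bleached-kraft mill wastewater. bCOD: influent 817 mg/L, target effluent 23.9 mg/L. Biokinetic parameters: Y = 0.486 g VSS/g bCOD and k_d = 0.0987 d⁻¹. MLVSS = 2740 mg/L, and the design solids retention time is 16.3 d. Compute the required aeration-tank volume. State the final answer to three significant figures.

From the SRT design equation V = Y Q (S₀−S) θ_c / [X (1 + k_d θ_c)] = 0.486 × 10000 × (817 − 23.9) × 16.3 / [2740 × (1 + 0.0987 × 16.3)] = 6.28×10^7 / 7148 = 8789 m³.

V ≈ 8790 m³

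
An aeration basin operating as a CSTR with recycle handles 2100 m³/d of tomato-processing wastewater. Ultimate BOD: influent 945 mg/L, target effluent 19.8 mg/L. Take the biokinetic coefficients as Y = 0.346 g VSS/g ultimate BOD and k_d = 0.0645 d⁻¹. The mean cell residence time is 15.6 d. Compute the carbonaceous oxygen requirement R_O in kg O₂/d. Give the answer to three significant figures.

R_O ≈ 1470 kg O₂/d

Observed yield with endogenous decay: Y_obs = Y / (1 + k_d·θ_c) = 0.346 / (1 + 0.0645 × 15.6) = 0.346 / 2.006 = 0.1725 g VSS/g ultimate BOD.
Mass of ultimate BOD removed per day: Q(S₀ − S) = 2100 × 925.2 g/m³ = 1943 kg/d.
Net sludge production P_X = 0.1725 × 1943 = 335.1 kg VSS/d.
R_O = Q·(S₀ − S) − 1.42·P_X = 1943 − 1.42 × 335.1 = 1467 kg O₂/d.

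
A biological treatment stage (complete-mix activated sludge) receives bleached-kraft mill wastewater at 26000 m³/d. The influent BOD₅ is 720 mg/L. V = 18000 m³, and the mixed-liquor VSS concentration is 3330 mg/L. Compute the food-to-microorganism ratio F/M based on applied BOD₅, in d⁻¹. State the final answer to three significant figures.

F/M ≈ 0.312 d⁻¹

F/M = Q·S₀ / (V·X) = 26000 × 720 / (18000 × 3330) = 0.3123 g BOD₅·(g VSS·d)⁻¹.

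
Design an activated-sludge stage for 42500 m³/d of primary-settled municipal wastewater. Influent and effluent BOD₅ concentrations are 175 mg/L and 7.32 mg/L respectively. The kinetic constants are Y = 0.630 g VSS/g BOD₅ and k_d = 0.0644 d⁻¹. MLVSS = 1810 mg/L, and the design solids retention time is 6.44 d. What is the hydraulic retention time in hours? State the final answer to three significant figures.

τ ≈ 6.38 h

Steady-state biomass mass balance: V·X·(1 + k_d·θ_c) = Y·Q·(S₀ − S)·θ_c, so V = 0.630 × 42500 × (175 − 7.32) × 6.44 / [1810 × (1 + 0.0644 × 6.44)] = 2.89×10^7 / 2561 = 11291 m³.
Hydraulic retention time τ = V/Q = 11291 / 42500 = 0.2657 d = 6.376 h.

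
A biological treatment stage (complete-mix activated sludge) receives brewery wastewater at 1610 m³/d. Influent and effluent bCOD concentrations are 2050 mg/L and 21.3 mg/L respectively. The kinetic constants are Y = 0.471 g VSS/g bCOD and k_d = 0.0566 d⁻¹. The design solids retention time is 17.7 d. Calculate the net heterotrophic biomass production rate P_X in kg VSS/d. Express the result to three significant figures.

P_X ≈ 768 kg VSS/d

The observed yield is Y_obs = Y/(1 + k_d·θ_c) = 0.471 / (1 + 0.0566 × 17.7) = 0.471 / 2.002 = 0.2353 g VSS per g bCOD removed.
Q·(S₀ − S) = 1610 × (2050 − 21.3) × 10⁻³ = 3266 kg/d removed.
P_X = Y_obs · Q(S₀ − S) = 0.2353 × 3266 = 768.5 kg VSS/d.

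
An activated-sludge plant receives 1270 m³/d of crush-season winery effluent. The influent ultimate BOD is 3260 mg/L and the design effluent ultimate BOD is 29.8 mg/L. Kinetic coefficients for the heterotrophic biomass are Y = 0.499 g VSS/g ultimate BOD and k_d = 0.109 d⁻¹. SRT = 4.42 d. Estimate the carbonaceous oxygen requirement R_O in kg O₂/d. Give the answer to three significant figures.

R_O ≈ 2140 kg O₂/d

Observed yield with endogenous decay: Y_obs = Y / (1 + k_d·θ_c) = 0.499 / (1 + 0.109 × 4.42) = 0.499 / 1.482 = 0.3368 g VSS/g ultimate BOD.
Mass of ultimate BOD removed per day: Q(S₀ − S) = 1270 × 3230 g/m³ = 4102 kg/d.
Biomass synthesised: P_X = Y_obs × 4102 = 1381 kg VSS/d.
R_O = Q·ΔS − 1.42 P_X = 4102 − 1962 = 2141 kg O₂/d.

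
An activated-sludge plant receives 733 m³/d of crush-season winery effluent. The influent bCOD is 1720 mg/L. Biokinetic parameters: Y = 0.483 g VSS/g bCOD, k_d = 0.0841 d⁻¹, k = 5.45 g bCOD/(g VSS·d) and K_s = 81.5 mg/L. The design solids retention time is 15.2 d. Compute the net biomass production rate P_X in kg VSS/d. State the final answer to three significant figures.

P_X ≈ 267 kg VSS/d

Effluent substrate depends only on kinetics and SRT: S = K_s(1 + k_d θ_c) / [θ_c(Yk − k_d) − 1] = 81.5 × (1 + 0.0841 × 15.2) / [15.2 × (0.483 × 5.45 − 0.0841) − 1] = 185.7 / 37.73 = 4.921 mg/L.
The observed yield is Y_obs = Y/(1 + k_d·θ_c) = 0.483 / (1 + 0.0841 × 15.2) = 0.483 / 2.278 = 0.2120 g VSS per g bCOD removed.
Mass of bCOD removed per day: Q(S₀ − S) = 733 × 1715 g/m³ = 1257 kg/d.
P_X = Y_obs · Q(S₀ − S) = 0.2120 × 1257 = 266.5 kg VSS/d.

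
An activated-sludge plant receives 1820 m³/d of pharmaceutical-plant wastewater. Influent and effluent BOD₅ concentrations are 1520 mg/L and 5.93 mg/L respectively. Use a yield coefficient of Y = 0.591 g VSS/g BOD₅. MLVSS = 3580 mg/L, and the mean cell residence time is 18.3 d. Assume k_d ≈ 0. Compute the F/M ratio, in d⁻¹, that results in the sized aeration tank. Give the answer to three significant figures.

Biomass mass balance (decay neglected): V·X = Y·Q·(S₀ − S)·θ_c, so V = 0.591 × 1820 × (1520 − 5.93) × 18.3 / 3580 = 8325 m³.
F/M = Q·S₀ / (V·X) = 1820 × 1520 / (8325 × 3580) = 0.09282 g BOD₅·(g VSS·d)⁻¹.

F/M ≈ 0.0928 d⁻¹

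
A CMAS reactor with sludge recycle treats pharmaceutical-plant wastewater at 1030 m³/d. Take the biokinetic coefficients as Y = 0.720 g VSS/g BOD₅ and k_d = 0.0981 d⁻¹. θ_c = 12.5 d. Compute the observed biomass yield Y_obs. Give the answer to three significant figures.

Observed yield with endogenous decay: Y_obs = Y / (1 + k_d·θ_c) = 0.720 / (1 + 0.0981 × 12.5) = 0.720 / 2.226 = 0.3234 g VSS/g BOD₅.

Y_obs ≈ 0.323 g VSS/g BOD₅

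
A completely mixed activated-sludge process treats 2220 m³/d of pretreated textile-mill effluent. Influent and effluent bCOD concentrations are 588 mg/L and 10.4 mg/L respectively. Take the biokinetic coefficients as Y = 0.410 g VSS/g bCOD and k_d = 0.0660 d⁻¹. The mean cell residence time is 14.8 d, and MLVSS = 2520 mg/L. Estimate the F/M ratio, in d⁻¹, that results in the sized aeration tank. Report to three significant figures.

F/M ≈ 0.332 d⁻¹

Steady-state biomass mass balance: V·X·(1 + k_d·θ_c) = Y·Q·(S₀ − S)·θ_c, so V = 0.410 × 2220 × (588 − 10.4) × 14.8 / [2520 × (1 + 0.0660 × 14.8)] = 7.78×10^6 / 4982 = 1562 m³.
Food-to-microorganism ratio F/M = Q S₀ / (V X) = 2220 × 588 / (1562 × 2520) = 0.3316 d⁻¹.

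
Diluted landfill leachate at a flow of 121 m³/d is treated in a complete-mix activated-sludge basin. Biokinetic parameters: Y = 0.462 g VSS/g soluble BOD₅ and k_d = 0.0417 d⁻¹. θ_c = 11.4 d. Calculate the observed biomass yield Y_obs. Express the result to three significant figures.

Y_obs ≈ 0.313 g VSS/g soluble BOD₅

The observed yield is Y_obs = Y/(1 + k_d·θ_c) = 0.462 / (1 + 0.0417 × 11.4) = 0.462 / 1.475 = 0.3131 g VSS per g soluble BOD₅ removed.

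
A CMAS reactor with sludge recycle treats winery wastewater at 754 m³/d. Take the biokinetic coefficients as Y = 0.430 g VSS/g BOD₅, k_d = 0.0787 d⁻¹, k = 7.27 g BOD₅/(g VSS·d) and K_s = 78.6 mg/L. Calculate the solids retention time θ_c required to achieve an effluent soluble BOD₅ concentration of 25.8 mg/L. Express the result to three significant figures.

θ_c ≈ 1.44 d

From 1/θ_c = Y·k·S/(K_s + S) − k_d: Y·k·S/(K_s+S) = 0.430 × 7.27 × 25.8 / (78.6 + 25.8) = 0.7725 d⁻¹.
θ_c = 1/(μ − k_d) = 1/(0.7725 − 0.0787) = 1/0.6938 = 1.441 d.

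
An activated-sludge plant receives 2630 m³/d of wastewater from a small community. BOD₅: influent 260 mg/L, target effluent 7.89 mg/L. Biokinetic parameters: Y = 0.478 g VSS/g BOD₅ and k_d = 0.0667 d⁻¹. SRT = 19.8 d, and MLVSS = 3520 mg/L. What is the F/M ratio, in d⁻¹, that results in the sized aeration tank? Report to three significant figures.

F/M ≈ 0.253 d⁻¹

Steady-state biomass mass balance: V·X·(1 + k_d·θ_c) = Y·Q·(S₀ − S)·θ_c, so V = 0.478 × 2630 × (260 − 7.89) × 19.8 / [3520 × (1 + 0.0667 × 19.8)] = 6.28×10^6 / 8169 = 768.2 m³.
Food-to-microorganism ratio F/M = Q S₀ / (V X) = 2630 × 260 / (768.2 × 3520) = 0.2529 d⁻¹.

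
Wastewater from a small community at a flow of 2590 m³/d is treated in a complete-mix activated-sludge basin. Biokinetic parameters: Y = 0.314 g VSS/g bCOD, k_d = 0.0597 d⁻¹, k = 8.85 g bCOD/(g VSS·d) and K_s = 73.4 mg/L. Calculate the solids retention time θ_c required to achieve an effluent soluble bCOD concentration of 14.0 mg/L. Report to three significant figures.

θ_c ≈ 2.59 d

At the target effluent, Y k S/(K_s+S) = 0.314×8.85×14.0/87.40 = 0.4451 d⁻¹.
Then 1/θ_c = μ − k_d = 0.4451 − 0.0597 = 0.3854 d⁻¹, giving θ_c = 2.594 d.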